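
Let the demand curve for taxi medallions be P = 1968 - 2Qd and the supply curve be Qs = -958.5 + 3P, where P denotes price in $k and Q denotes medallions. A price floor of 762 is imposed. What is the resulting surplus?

Surplus = 724.5

Rewriting in direct form: Qd = 984 - 0.5P.
At P = 762: Qd = 603 and Qs = 1327.5.
Surplus = Qs - Qd = 1327.5 - 603 = 724.5.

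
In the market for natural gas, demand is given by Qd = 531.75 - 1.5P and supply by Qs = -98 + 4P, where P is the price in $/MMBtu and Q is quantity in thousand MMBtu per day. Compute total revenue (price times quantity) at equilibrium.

Equating demand and supply, 531.75 - 1.5P = -98 + 4P gives 5.5P = 629.75, so P* = 114.5.
Plugging P* into demand: Q* = 531.75 - 1.5(114.5) = 360.
Total revenue = P* × Q* = 114.5 × 360 = 41220.

Total revenue = 41220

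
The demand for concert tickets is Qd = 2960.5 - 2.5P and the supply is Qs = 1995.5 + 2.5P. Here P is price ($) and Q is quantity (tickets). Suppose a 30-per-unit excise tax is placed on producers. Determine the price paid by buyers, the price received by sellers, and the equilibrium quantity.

P_b = 208, P_s = 178, Q = 2440.5

With a tax of 30 on producers, they supply based on the net price P_s = P_b - 30, so Qs = 1920.5 + 2.5P_b.
Set Qd = Qs: 2960.5 - 2.5P_b = 1920.5 + 2.5P_b, so 1040 = 5P_b and P_b = 208.
So P_s = 178 and the quantity traded is Q = 2960.5 - 2.5(208) = 2440.5.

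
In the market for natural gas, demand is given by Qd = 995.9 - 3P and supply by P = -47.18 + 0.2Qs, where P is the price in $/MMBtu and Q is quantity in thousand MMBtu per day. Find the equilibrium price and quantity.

In direct form, Qs = 235.9 + 5P.
The market clears where 995.9 - 3P = 235.9 + 5P. Rearranging, 8P = 760, hence P* = 95.
Plugging P* into demand: Q* = 995.9 - 3(95) = 710.9.

P* = 95, Q* = 710.9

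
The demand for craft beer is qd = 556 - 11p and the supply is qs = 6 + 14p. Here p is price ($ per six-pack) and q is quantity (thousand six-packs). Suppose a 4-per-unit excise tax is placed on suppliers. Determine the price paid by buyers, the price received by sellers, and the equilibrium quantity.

Suppliers keep p_s = p_b - 4 per unit, so supply in terms of the buyer price is qs = -50 + 14p_b.
Market clearing requires 556 - 11p_b = -50 + 14p_b; hence 606 = 25p_b and p_b = 24.24.
Then p_s = 24.24 - 4 = 20.24 and q = 556 - 11(24.24) = 289.36.

p_b = 24.24, p_s = 20.24, q = 289.36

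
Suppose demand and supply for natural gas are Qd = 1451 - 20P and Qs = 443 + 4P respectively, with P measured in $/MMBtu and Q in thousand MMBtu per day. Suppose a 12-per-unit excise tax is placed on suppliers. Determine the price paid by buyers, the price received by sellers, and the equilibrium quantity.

With a tax of 12 on suppliers, they supply based on the net price P_s = P_b - 12, so Qs = 395 + 4P_b.
Equate demand and the shifted supply: 1451 - 20P_b = 395 + 4P_b, giving 24P_b = 1056, so P_b = 44.
Then P_s = 44 - 12 = 32 and Q = 1451 - 20(44) = 571.

P_b = 44, P_s = 32, Q = 571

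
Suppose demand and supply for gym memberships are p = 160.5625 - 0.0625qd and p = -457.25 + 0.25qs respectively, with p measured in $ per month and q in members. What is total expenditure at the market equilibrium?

Total expenditure = 73149

In direct form, qd = 2569 - 16p and qs = 1829 + 4p.
At equilibrium qd = qs, so 2569 - 16p = 1829 + 4p; collecting terms, 740 = 20p and p* = 37.
Plugging p* into demand: q* = 2569 - 16(37) = 1977.
Total expenditure = p* × q* = 37 × 1977 = 73149.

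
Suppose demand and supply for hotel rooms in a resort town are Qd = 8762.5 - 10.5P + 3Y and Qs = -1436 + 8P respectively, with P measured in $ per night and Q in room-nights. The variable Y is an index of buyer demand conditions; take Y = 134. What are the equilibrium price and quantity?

P* = 573, Q* = 3148

With Y = 134, demand is Qd = 9164.5 - 10.5P.
The market clears where 9164.5 - 10.5P = -1436 + 8P. Rearranging, 18.5P = 10600.5, hence P* = 573.
From the demand curve, Q* = 9164.5 - 10.5(573) = 3148.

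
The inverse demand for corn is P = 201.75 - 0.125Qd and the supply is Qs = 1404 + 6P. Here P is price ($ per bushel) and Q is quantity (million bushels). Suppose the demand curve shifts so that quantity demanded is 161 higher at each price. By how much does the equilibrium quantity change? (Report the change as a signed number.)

Rewriting in direct form: Qd = 1614 - 8P.
At equilibrium Qd = Qs, so 1614 - 8P = 1404 + 6P; collecting terms, 210 = 14P and P* = 15.
Substitute back: Q* = 1614 - 8(15) = 1494.
After the shift, demand is Qd = 1775 - 8P.
Re-solving, 14P = 371 gives P = 26.5 and Q = 1563.
ΔQ = 1563 - 1494 = 69.

ΔQ = 69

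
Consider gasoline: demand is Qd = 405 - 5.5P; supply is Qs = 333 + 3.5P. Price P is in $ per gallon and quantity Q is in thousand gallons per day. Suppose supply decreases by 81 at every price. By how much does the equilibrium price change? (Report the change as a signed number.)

At equilibrium Qd = Qs, so 405 - 5.5P = 333 + 3.5P; collecting terms, 72 = 9P and P* = 8.
Plugging P* into demand: Q* = 405 - 5.5(8) = 361.
After the shift, supply is Qs = 252 + 3.5P.
Re-solving, 9P = 153 gives P = 17 and Q = 311.5.
ΔP = 17 - 8 = 9.

ΔP = 9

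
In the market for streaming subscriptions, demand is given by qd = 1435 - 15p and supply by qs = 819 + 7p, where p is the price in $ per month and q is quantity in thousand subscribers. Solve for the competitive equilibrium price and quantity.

At equilibrium qd = qs, so 1435 - 15p = 819 + 7p; collecting terms, 616 = 22p and p* = 28.
Then q* = 1435 - 15(28) = 1015.

p* = 28, q* = 1015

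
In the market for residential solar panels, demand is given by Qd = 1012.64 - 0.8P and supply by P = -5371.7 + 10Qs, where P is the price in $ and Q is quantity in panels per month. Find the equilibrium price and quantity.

In direct form, Qs = 537.17 + 0.1P.
The market clears where 1012.64 - 0.8P = 537.17 + 0.1P. Rearranging, 0.9P = 475.47, hence P* = 528.3.
Then Q* = 1012.64 - 0.8(528.3) = 590.

P* = 528.3, Q* = 590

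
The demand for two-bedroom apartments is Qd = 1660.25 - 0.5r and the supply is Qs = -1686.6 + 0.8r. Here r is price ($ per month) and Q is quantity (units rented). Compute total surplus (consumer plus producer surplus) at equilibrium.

Total surplus = 226084.625

Equating demand and supply, 1660.25 - 0.5r = -1686.6 + 0.8r gives 1.3r = 3346.85, so r* = 2574.5.
Substitute back: Q* = 1660.25 - 0.5(2574.5) = 373.
Demand choke price = 3320.5; supply choke price = 2108.25. CS = ½(3320.5 - 2574.5)(373) = 139129; PS = ½(2574.5 - 2108.25)(373) = 86955.625. Total surplus = 226084.625.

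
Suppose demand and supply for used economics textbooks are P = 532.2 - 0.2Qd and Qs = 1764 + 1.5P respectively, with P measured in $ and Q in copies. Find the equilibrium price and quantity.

P* = 138, Q* = 1971

Inverting to quantity form: Qd = 2661 - 5P.
At equilibrium Qd = Qs, so 2661 - 5P = 1764 + 1.5P; collecting terms, 897 = 6.5P and P* = 138.
From the demand curve, Q* = 2661 - 5(138) = 1971.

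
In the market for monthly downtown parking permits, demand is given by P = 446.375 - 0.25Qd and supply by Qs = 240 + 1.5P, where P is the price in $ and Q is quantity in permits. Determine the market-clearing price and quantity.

P* = 281, Q* = 661.5

Solving each curve for Q: Qd = 1785.5 - 4P.
Equating demand and supply, 1785.5 - 4P = 240 + 1.5P gives 5.5P = 1545.5, so P* = 281.
From the demand curve, Q* = 1785.5 - 4(281) = 661.5.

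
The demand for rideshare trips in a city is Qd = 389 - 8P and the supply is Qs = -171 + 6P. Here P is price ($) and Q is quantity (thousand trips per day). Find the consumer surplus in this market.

At equilibrium Qd = Qs, so 389 - 8P = -171 + 6P; collecting terms, 560 = 14P and P* = 40.
Plugging P* into demand: Q* = 389 - 8(40) = 69.
Demand choke price (Qd = 0): P = 389/8 = 48.625. Consumer surplus = ½ × (48.625 - 40) × 69 = 297.5625.

Consumer surplus = 297.5625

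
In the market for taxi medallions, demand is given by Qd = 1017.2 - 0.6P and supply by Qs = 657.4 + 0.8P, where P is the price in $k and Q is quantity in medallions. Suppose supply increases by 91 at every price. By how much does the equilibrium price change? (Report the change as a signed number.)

ΔP = -65

At equilibrium Qd = Qs, so 1017.2 - 0.6P = 657.4 + 0.8P; collecting terms, 359.8 = 1.4P and P* = 257.
From the demand curve, Q* = 1017.2 - 0.6(257) = 863.
After the shift, supply is Qs = 748.4 + 0.8P.
The new intersection has 268.8 = 1.4P, i.e. P = 192, Q = 902.
ΔP = 192 - 257 = -65.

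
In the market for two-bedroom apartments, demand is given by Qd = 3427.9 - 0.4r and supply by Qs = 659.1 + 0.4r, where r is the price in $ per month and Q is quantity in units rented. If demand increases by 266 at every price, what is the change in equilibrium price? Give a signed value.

Δr = 332.5

Equating demand and supply, 3427.9 - 0.4r = 659.1 + 0.4r gives 0.8r = 2768.8, so r* = 3461.
Then Q* = 3427.9 - 0.4(3461) = 2043.5.
After the shift, demand is Qd = 3693.9 - 0.4r.
The new intersection has 3034.8 = 0.8r, i.e. r = 3793.5, Q = 2176.5.
Δr = 3793.5 - 3461 = 332.5.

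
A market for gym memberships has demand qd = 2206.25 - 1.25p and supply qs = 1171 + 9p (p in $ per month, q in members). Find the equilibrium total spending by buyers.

Total spending by buyers = 210080

At equilibrium qd = qs, so 2206.25 - 1.25p = 1171 + 9p; collecting terms, 1035.25 = 10.25p and p* = 101.
Then q* = 2206.25 - 1.25(101) = 2080.
Total spending by buyers = p* × q* = 101 × 2080 = 210080.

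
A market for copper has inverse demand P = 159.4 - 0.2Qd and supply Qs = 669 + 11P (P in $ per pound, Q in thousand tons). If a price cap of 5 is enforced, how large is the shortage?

Shortage = 48

Inverting to quantity form: Qd = 797 - 5P.
At P = 5: Qd = 772 and Qs = 724.
Shortage = Qd - Qs = 772 - 724 = 48.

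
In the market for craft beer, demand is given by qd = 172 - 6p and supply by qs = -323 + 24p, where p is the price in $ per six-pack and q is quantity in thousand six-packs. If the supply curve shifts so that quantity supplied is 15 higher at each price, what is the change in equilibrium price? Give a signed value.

Equating demand and supply, 172 - 6p = -323 + 24p gives 30p = 495, so p* = 16.5.
Plugging p* into demand: q* = 172 - 6(16.5) = 73.
After the shift, supply is qs = -308 + 24p.
Re-solving, 30p = 480 gives p = 16 and q = 76.
Δp = 16 - 16.5 = -0.5.

Δp = -0.5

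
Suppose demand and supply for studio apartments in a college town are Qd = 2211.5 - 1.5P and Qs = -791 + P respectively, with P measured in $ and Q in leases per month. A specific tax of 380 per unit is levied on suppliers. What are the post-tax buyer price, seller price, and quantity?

With a tax of 380 on suppliers, they supply based on the net price P_s = P_b - 380, so Qs = -1171 + P_b.
Set Qd = Qs: 2211.5 - 1.5P_b = -1171 + P_b, so 3382.5 = 2.5P_b and P_b = 1353.
So P_s = 973 and the quantity traded is Q = 2211.5 - 1.5(1353) = 182.

P_b = 1353, P_s = 973, Q = 182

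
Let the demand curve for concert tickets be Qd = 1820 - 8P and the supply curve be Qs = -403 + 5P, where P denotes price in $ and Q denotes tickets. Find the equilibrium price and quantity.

Equating demand and supply, 1820 - 8P = -403 + 5P gives 13P = 2223, so P* = 171.
From the demand curve, Q* = 1820 - 8(171) = 452.

P* = 171, Q* = 452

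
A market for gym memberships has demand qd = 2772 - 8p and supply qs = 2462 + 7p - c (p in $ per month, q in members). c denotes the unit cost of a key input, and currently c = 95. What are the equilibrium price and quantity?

p* = 27, q* = 2556

With c = 95, supply is qs = 2367 + 7p.
At equilibrium qd = qs, so 2772 - 8p = 2367 + 7p; collecting terms, 405 = 15p and p* = 27.
Then q* = 2772 - 8(27) = 2556.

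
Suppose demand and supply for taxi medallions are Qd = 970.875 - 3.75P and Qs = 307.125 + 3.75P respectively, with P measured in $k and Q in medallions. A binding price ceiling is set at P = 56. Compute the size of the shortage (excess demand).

Shortage = 243.75

With P fixed at 56, quantity demanded is 760.875 and quantity supplied is 517.125.
Shortage = Qd - Qs = 760.875 - 517.125 = 243.75.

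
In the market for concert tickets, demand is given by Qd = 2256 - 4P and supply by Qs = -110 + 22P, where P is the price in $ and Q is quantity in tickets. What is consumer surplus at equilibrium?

Equating demand and supply, 2256 - 4P = -110 + 22P gives 26P = 2366, so P* = 91.
Substitute back: Q* = 2256 - 4(91) = 1892.
Demand choke price (Qd = 0): P = 2256/4 = 564. Consumer surplus = ½ × (564 - 91) × 1892 = 447458.

Consumer surplus = 447458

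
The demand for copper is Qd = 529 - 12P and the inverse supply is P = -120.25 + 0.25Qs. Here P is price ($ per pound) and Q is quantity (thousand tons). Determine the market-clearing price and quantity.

P* = 3, Q* = 493

Solving each curve for Q: Qs = 481 + 4P.
Equating demand and supply, 529 - 12P = 481 + 4P gives 16P = 48, so P* = 3.
Substitute back: Q* = 529 - 12(3) = 493.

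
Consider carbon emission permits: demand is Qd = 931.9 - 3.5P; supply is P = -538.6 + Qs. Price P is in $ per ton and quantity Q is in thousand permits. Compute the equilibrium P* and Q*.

P* = 87.4, Q* = 626

In direct form, Qs = 538.6 + P.
At equilibrium Qd = Qs, so 931.9 - 3.5P = 538.6 + P; collecting terms, 393.3 = 4.5P and P* = 87.4.
Substitute back: Q* = 931.9 - 3.5(87.4) = 626.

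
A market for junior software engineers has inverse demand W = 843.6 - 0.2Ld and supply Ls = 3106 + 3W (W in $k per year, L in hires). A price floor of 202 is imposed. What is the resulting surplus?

Solving each curve for L: Ld = 4218 - 5W.
At W = 202: Ld = 3208 and Ls = 3712.
Surplus = Ls - Ld = 3712 - 3208 = 504.

Surplus = 504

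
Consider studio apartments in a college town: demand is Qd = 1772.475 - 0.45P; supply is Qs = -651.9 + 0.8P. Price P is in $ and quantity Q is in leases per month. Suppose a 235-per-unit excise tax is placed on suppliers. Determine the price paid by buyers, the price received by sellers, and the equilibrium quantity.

P_b = 2089.9, P_s = 1854.9, Q = 832.02

With a tax of 235 on suppliers, they supply based on the net price P_s = P_b - 235, so Qs = -839.9 + 0.8P_b.
Market clearing requires 1772.475 - 0.45P_b = -839.9 + 0.8P_b; hence 2612.375 = 1.25P_b and P_b = 2089.9.
Then P_s = 2089.9 - 235 = 1854.9 and Q = 1772.475 - 0.45(2089.9) = 832.02.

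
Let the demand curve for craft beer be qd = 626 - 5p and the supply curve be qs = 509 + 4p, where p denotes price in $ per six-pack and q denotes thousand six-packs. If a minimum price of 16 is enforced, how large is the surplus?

Evaluating both curves at the floor price 16 gives qd = 546, qs = 573.
Surplus = qs - qd = 573 - 546 = 27.

Surplus = 27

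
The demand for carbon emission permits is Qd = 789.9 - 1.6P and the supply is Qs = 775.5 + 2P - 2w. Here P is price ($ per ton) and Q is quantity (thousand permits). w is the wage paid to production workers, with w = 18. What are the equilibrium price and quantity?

With w = 18, supply is Qs = 739.5 + 2P.
The market clears where 789.9 - 1.6P = 739.5 + 2P. Rearranging, 3.6P = 50.4, hence P* = 14.
Plugging P* into demand: Q* = 789.9 - 1.6(14) = 767.5.

P* = 14, Q* = 767.5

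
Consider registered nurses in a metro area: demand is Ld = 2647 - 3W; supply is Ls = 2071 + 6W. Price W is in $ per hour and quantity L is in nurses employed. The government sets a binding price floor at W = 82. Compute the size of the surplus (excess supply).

At W = 82: Ld = 2401 and Ls = 2563.
Surplus = Ls - Ld = 2563 - 2401 = 162.

Surplus = 162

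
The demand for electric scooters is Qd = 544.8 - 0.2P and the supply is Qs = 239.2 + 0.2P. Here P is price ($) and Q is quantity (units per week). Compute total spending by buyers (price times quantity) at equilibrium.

Total spending by buyers = 299488

Set Qd = Qs: 544.8 - 0.2P = 239.2 + 0.2P, so 305.6 = 0.4P and P* = 764.
Substitute back: Q* = 544.8 - 0.2(764) = 392.
Total spending by buyers = P* × Q* = 764 × 392 = 299488.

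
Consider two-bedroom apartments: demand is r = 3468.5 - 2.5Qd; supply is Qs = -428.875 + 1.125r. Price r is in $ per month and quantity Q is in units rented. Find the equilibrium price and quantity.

r* = 1191, Q* = 911

Rewriting in direct form: Qd = 1387.4 - 0.4r.
Set Qd = Qs: 1387.4 - 0.4r = -428.875 + 1.125r, so 1816.275 = 1.525r and r* = 1191.
From the demand curve, Q* = 1387.4 - 0.4(1191) = 911.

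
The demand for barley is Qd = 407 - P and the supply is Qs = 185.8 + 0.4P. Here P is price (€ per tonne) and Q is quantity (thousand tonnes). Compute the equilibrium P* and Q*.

P* = 158, Q* = 249

Equating demand and supply, 407 - P = 185.8 + 0.4P gives 1.4P = 221.2, so P* = 158.
Plugging P* into demand: Q* = 407 - 158 = 249.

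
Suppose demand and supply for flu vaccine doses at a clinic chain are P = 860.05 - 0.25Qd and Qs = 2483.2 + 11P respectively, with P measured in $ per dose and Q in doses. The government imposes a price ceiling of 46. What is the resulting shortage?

Solving each curve for Q: Qd = 3440.2 - 4P.
At P = 46: Qd = 3256.2 and Qs = 2989.2.
Shortage = Qd - Qs = 3256.2 - 2989.2 = 267.

Shortage = 267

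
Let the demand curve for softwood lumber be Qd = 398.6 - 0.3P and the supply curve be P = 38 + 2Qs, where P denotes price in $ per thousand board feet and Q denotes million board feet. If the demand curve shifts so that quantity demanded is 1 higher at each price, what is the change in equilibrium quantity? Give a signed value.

Inverting to quantity form: Qs = -19 + 0.5P.
At equilibrium Qd = Qs, so 398.6 - 0.3P = -19 + 0.5P; collecting terms, 417.6 = 0.8P and P* = 522.
Substitute back: Q* = 398.6 - 0.3(522) = 242.
After the shift, demand is Qd = 399.6 - 0.3P.
Re-solving, 0.8P = 418.6 gives P = 523.25 and Q = 242.625.
ΔQ = 242.625 - 242 = 0.625.

ΔQ = 0.625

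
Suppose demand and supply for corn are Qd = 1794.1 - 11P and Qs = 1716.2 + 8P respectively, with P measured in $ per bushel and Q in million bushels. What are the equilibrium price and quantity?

At equilibrium Qd = Qs, so 1794.1 - 11P = 1716.2 + 8P; collecting terms, 77.9 = 19P and P* = 4.1.
From the demand curve, Q* = 1794.1 - 11(4.1) = 1749.

P* = 4.1, Q* = 1749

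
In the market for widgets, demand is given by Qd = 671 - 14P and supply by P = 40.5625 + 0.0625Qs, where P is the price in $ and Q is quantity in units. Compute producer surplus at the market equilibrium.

Solving each curve for Q: Qs = -649 + 16P.
Equating demand and supply, 671 - 14P = -649 + 16P gives 30P = 1320, so P* = 44.
Plugging P* into demand: Q* = 671 - 14(44) = 55.
Supply choke price (Qs = 0): P = 40.5625. Producer surplus = ½ × (44 - 40.5625) × 55 = 94.53125.

Producer surplus = 94.53125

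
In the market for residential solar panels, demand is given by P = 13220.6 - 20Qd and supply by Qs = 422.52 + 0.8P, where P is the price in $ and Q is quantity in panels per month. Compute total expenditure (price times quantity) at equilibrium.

Total expenditure = 181548.2

In direct form, Qd = 661.03 - 0.05P.
Equating demand and supply, 661.03 - 0.05P = 422.52 + 0.8P gives 0.85P = 238.51, so P* = 280.6.
Substitute back: Q* = 661.03 - 0.05(280.6) = 647.
Total expenditure = P* × Q* = 280.6 × 647 = 181548.2.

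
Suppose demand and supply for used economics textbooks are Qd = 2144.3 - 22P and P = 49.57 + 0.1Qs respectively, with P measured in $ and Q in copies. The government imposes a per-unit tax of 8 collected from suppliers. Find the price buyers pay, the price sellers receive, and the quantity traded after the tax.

P_b = 85, P_s = 77, Q = 274.3

Rewriting in direct form: Qs = -495.7 + 10P.
Suppliers keep P_s = P_b - 8 per unit, so supply in terms of the buyer price is Qs = -575.7 + 10P_b.
Set Qd = Qs: 2144.3 - 22P_b = -575.7 + 10P_b, so 2720 = 32P_b and P_b = 85.
So P_s = 77 and the quantity traded is Q = 2144.3 - 22(85) = 274.3.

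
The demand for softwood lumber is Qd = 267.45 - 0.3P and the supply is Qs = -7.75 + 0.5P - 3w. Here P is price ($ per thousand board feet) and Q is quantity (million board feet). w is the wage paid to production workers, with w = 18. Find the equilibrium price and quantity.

P* = 411.5, Q* = 144

With w = 18, supply is Qs = -61.75 + 0.5P.
Set Qd = Qs: 267.45 - 0.3P = -61.75 + 0.5P, so 329.2 = 0.8P and P* = 411.5.
Substitute back: Q* = 267.45 - 0.3(411.5) = 144.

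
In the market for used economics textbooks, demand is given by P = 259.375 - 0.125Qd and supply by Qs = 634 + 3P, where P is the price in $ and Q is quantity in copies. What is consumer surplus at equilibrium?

Consumer surplus = 65920.5625

In direct form, Qd = 2075 - 8P.
At equilibrium Qd = Qs, so 2075 - 8P = 634 + 3P; collecting terms, 1441 = 11P and P* = 131.
Plugging P* into demand: Q* = 2075 - 8(131) = 1027.
Demand choke price (Qd = 0): P = 2075/8 = 259.375. Consumer surplus = ½ × (259.375 - 131) × 1027 = 65920.5625.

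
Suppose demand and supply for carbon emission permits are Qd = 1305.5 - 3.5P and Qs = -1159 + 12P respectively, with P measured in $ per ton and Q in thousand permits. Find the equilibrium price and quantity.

P* = 159, Q* = 749

The market clears where 1305.5 - 3.5P = -1159 + 12P. Rearranging, 15.5P = 2464.5, hence P* = 159.
Plugging P* into demand: Q* = 1305.5 - 3.5(159) = 749.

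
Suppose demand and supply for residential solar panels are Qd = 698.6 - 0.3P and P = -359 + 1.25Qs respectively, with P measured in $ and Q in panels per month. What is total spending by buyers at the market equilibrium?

Total spending by buyers = 219313.6

Rewriting in direct form: Qs = 287.2 + 0.8P.
The market clears where 698.6 - 0.3P = 287.2 + 0.8P. Rearranging, 1.1P = 411.4, hence P* = 374.
Plugging P* into demand: Q* = 698.6 - 0.3(374) = 586.4.
Total spending by buyers = P* × Q* = 374 × 586.4 = 219313.6.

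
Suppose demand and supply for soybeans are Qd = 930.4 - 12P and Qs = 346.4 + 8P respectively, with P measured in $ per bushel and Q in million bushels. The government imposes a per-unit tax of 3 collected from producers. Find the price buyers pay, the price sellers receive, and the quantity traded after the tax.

P_b = 30.4, P_s = 27.4, Q = 565.6

The tax drives a wedge P_b - P_s = 3. Substituting P_s = P_b - 3 into supply: Qs = 322.4 + 8P_b.
Market clearing requires 930.4 - 12P_b = 322.4 + 8P_b; hence 608 = 20P_b and P_b = 30.4.
So P_s = 27.4 and the quantity traded is Q = 930.4 - 12(30.4) = 565.6.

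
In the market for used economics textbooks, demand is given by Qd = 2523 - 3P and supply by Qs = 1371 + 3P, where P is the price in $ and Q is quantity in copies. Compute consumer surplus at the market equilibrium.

At equilibrium Qd = Qs, so 2523 - 3P = 1371 + 3P; collecting terms, 1152 = 6P and P* = 192.
From the demand curve, Q* = 2523 - 3(192) = 1947.
Demand choke price (Qd = 0): P = 2523/3 = 841. Consumer surplus = ½ × (841 - 192) × 1947 = 631801.5.

Consumer surplus = 631801.5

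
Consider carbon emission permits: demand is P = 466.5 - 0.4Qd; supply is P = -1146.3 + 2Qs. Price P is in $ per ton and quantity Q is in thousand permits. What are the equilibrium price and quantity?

P* = 197.7, Q* = 672

Solving each curve for Q: Qd = 1166.25 - 2.5P and Qs = 573.15 + 0.5P.
Equating demand and supply, 1166.25 - 2.5P = 573.15 + 0.5P gives 3P = 593.1, so P* = 197.7.
From the demand curve, Q* = 1166.25 - 2.5(197.7) = 672.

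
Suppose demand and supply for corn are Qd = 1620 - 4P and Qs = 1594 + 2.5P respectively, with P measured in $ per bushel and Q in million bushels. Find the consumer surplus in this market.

The market clears where 1620 - 4P = 1594 + 2.5P. Rearranging, 6.5P = 26, hence P* = 4.
From the demand curve, Q* = 1620 - 4(4) = 1604.
Demand choke price (Qd = 0): P = 1620/4 = 405. Consumer surplus = ½ × (405 - 4) × 1604 = 321602.

Consumer surplus = 321602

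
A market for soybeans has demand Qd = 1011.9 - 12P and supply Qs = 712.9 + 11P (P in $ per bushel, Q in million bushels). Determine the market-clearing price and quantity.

Equating demand and supply, 1011.9 - 12P = 712.9 + 11P gives 23P = 299, so P* = 13.
Then Q* = 1011.9 - 12(13) = 855.9.

P* = 13, Q* = 855.9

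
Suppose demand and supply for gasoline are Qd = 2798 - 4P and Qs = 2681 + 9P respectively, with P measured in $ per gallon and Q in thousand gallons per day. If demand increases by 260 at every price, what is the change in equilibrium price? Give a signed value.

ΔP = 20

At equilibrium Qd = Qs, so 2798 - 4P = 2681 + 9P; collecting terms, 117 = 13P and P* = 9.
Then Q* = 2798 - 4(9) = 2762.
After the shift, demand is Qd = 3058 - 4P.
The new intersection has 377 = 13P, i.e. P = 29, Q = 2942.
ΔP = 29 - 9 = 20.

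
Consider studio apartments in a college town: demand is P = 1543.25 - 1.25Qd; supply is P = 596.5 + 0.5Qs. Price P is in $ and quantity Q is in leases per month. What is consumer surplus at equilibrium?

Rewriting in direct form: Qd = 1234.6 - 0.8P and Qs = -1193 + 2P.
The market clears where 1234.6 - 0.8P = -1193 + 2P. Rearranging, 2.8P = 2427.6, hence P* = 867.
Plugging P* into demand: Q* = 1234.6 - 0.8(867) = 541.
Demand choke price (Qd = 0): P = 1234.6/0.8 = 1543.25. Consumer surplus = ½ × (1543.25 - 867) × 541 = 182925.625.

Consumer surplus = 182925.625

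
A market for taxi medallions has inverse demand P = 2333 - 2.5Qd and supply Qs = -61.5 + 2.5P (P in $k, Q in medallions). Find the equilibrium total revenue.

In direct form, Qd = 933.2 - 0.4P.
At equilibrium Qd = Qs, so 933.2 - 0.4P = -61.5 + 2.5P; collecting terms, 994.7 = 2.9P and P* = 343.
From the demand curve, Q* = 933.2 - 0.4(343) = 796.
Total revenue = P* × Q* = 343 × 796 = 273028.

Total revenue = 273028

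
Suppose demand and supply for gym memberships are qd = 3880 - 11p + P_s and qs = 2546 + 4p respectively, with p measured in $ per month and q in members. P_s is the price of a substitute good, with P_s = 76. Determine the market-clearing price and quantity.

With P_s = 76, demand is qd = 3956 - 11p.
At equilibrium qd = qs, so 3956 - 11p = 2546 + 4p; collecting terms, 1410 = 15p and p* = 94.
Then q* = 3956 - 11(94) = 2922.

p* = 94, q* = 2922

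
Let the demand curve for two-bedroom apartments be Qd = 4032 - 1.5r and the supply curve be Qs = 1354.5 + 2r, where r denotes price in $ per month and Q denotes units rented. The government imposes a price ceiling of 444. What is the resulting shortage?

Shortage = 1123.5

At r = 444: Qd = 3366 and Qs = 2242.5.
Shortage = Qd - Qs = 3366 - 2242.5 = 1123.5.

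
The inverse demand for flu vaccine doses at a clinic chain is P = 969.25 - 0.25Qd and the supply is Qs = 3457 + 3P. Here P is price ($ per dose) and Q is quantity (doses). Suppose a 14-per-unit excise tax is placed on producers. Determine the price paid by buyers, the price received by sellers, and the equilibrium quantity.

P_b = 66, P_s = 52, Q = 3613

Rewriting in direct form: Qd = 3877 - 4P.
With a tax of 14 on producers, they supply based on the net price P_s = P_b - 14, so Qs = 3415 + 3P_b.
Equate demand and the shifted supply: 3877 - 4P_b = 3415 + 3P_b, giving 7P_b = 462, so P_b = 66.
So P_s = 52 and the quantity traded is Q = 3877 - 4(66) = 3613.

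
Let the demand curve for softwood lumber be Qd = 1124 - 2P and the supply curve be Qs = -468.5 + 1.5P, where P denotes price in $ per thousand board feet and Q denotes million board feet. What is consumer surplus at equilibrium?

Consumer surplus = 11449

At equilibrium Qd = Qs, so 1124 - 2P = -468.5 + 1.5P; collecting terms, 1592.5 = 3.5P and P* = 455.
From the demand curve, Q* = 1124 - 2(455) = 214.
Demand choke price (Qd = 0): P = 1124/2 = 562. Consumer surplus = ½ × (562 - 455) × 214 = 11449.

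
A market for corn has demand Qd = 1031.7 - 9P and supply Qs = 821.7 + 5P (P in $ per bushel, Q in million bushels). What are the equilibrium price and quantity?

The market clears where 1031.7 - 9P = 821.7 + 5P. Rearranging, 14P = 210, hence P* = 15.
Substitute back: Q* = 1031.7 - 9(15) = 896.7.

P* = 15, Q* = 896.7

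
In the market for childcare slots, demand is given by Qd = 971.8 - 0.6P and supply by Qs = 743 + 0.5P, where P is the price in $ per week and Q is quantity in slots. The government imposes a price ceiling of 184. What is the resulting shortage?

With P fixed at 184, quantity demanded is 861.4 and quantity supplied is 835.
Shortage = Qd - Qs = 861.4 - 835 = 26.4.

Shortage = 26.4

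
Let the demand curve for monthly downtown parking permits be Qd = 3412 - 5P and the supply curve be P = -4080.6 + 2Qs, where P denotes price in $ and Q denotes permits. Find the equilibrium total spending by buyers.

Total spending by buyers = 539951

Inverting to quantity form: Qs = 2040.3 + 0.5P.
Equating demand and supply, 3412 - 5P = 2040.3 + 0.5P gives 5.5P = 1371.7, so P* = 249.4.
From the demand curve, Q* = 3412 - 5(249.4) = 2165.
Total spending by buyers = P* × Q* = 249.4 × 2165 = 539951.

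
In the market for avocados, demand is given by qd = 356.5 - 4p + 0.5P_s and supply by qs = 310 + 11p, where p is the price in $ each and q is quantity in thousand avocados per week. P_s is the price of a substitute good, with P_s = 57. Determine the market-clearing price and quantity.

p* = 5, q* = 365

With P_s = 57, demand is qd = 385 - 4p.
Equating demand and supply, 385 - 4p = 310 + 11p gives 15p = 75, so p* = 5.
Substitute back: q* = 385 - 4(5) = 365.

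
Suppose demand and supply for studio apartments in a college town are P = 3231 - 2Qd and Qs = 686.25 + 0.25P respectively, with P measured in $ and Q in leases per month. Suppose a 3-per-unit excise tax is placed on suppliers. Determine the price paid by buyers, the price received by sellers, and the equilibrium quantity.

P_b = 1240, P_s = 1237, Q = 995.5

Inverting to quantity form: Qd = 1615.5 - 0.5P.
With a tax of 3 on suppliers, they supply based on the net price P_s = P_b - 3, so Qs = 685.5 + 0.25P_b.
Equate demand and the shifted supply: 1615.5 - 0.5P_b = 685.5 + 0.25P_b, giving 0.75P_b = 930, so P_b = 1240.
So P_s = 1237 and the quantity traded is Q = 1615.5 - 0.5(1240) = 995.5.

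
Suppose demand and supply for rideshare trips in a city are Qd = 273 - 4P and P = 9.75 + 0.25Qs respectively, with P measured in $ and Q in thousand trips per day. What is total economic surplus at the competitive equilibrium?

In direct form, Qs = -39 + 4P.
Equating demand and supply, 273 - 4P = -39 + 4P gives 8P = 312, so P* = 39.
From the demand curve, Q* = 273 - 4(39) = 117.
Demand choke price = 68.25; supply choke price = 9.75. CS = ½(68.25 - 39)(117) = 1711.125; PS = ½(39 - 9.75)(117) = 1711.125. Total surplus = 3422.25.

Total surplus = 3422.25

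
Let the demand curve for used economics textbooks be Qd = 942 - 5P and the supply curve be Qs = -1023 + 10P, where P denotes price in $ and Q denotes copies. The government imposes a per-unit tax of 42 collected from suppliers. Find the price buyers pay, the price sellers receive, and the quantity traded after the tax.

With a tax of 42 on suppliers, they supply based on the net price P_s = P_b - 42, so Qs = -1443 + 10P_b.
Market clearing requires 942 - 5P_b = -1443 + 10P_b; hence 2385 = 15P_b and P_b = 159.
So P_s = 117 and the quantity traded is Q = 942 - 5(159) = 147.

P_b = 159, P_s = 117, Q = 147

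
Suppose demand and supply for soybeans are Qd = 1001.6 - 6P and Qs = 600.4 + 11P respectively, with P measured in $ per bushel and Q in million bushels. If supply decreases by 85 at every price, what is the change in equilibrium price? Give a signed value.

ΔP = 5

At equilibrium Qd = Qs, so 1001.6 - 6P = 600.4 + 11P; collecting terms, 401.2 = 17P and P* = 23.6.
Then Q* = 1001.6 - 6(23.6) = 860.
After the shift, supply is Qs = 515.4 + 11P.
The new intersection has 486.2 = 17P, i.e. P = 28.6, Q = 830.
ΔP = 28.6 - 23.6 = 5.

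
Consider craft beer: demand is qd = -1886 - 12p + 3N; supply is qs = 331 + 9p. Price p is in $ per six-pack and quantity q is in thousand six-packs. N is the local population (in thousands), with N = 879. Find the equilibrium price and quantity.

p* = 20, q* = 511

With N = 879, demand is qd = 751 - 12p.
At equilibrium qd = qs, so 751 - 12p = 331 + 9p; collecting terms, 420 = 21p and p* = 20.
Plugging p* into demand: q* = 751 - 12(20) = 511.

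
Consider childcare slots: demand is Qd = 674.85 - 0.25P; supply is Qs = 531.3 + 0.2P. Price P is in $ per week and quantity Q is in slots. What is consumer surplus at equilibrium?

Consumer surplus = 708288.02

Equating demand and supply, 674.85 - 0.25P = 531.3 + 0.2P gives 0.45P = 143.55, so P* = 319.
From the demand curve, Q* = 674.85 - 0.25(319) = 595.1.
Demand choke price (Qd = 0): P = 674.85/0.25 = 2699.4. Consumer surplus = ½ × (2699.4 - 319) × 595.1 = 708288.02.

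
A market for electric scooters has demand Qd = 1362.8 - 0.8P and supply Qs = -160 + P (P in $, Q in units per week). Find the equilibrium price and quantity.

P* = 846, Q* = 686

Equating demand and supply, 1362.8 - 0.8P = -160 + P gives 1.8P = 1522.8, so P* = 846.
From the demand curve, Q* = 1362.8 - 0.8(846) = 686.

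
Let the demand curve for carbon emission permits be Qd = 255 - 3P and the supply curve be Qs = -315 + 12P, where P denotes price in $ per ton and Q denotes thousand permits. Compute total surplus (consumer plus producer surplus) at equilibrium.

Total surplus = 4141.875

Set Qd = Qs: 255 - 3P = -315 + 12P, so 570 = 15P and P* = 38.
Plugging P* into demand: Q* = 255 - 3(38) = 141.
Demand choke price = 85; supply choke price = 26.25. CS = ½(85 - 38)(141) = 3313.5; PS = ½(38 - 26.25)(141) = 828.375. Total surplus = 4141.875.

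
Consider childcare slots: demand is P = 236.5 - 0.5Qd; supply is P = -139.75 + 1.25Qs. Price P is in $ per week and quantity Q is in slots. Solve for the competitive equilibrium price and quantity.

P* = 129, Q* = 215

Rewriting in direct form: Qd = 473 - 2P and Qs = 111.8 + 0.8P.
Equating demand and supply, 473 - 2P = 111.8 + 0.8P gives 2.8P = 361.2, so P* = 129.
Substitute back: Q* = 473 - 2(129) = 215.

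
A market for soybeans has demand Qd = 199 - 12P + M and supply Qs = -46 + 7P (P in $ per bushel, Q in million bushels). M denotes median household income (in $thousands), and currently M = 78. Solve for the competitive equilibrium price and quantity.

With M = 78, demand is Qd = 277 - 12P.
Set Qd = Qs: 277 - 12P = -46 + 7P, so 323 = 19P and P* = 17.
Substitute back: Q* = 277 - 12(17) = 73.

P* = 17, Q* = 73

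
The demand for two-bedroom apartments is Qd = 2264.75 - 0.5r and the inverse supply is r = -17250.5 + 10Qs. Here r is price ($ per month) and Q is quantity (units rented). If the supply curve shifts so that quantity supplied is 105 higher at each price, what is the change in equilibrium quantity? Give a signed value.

ΔQ = 87.5

Rewriting in direct form: Qs = 1725.05 + 0.1r.
Equating demand and supply, 2264.75 - 0.5r = 1725.05 + 0.1r gives 0.6r = 539.7, so r* = 899.5.
From the demand curve, Q* = 2264.75 - 0.5(899.5) = 1815.
After the shift, supply is Qs = 1830.05 + 0.1r.
New equilibrium: 434.7 = 0.6r, so r = 724.5 and Q = 1902.5.
ΔQ = 1902.5 - 1815 = 87.5.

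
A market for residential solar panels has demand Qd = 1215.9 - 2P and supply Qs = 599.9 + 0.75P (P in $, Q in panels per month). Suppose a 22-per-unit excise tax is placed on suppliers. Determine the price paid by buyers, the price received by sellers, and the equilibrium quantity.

P_b = 230, P_s = 208, Q = 755.9

With a tax of 22 on suppliers, they supply based on the net price P_s = P_b - 22, so Qs = 583.4 + 0.75P_b.
Equate demand and the shifted supply: 1215.9 - 2P_b = 583.4 + 0.75P_b, giving 2.75P_b = 632.5, so P_b = 230.
So P_s = 208 and the quantity traded is Q = 1215.9 - 2(230) = 755.9.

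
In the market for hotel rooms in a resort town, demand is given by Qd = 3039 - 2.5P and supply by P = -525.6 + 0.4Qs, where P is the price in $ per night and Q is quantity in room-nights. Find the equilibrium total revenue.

Solving each curve for Q: Qs = 1314 + 2.5P.
At equilibrium Qd = Qs, so 3039 - 2.5P = 1314 + 2.5P; collecting terms, 1725 = 5P and P* = 345.
Substitute back: Q* = 3039 - 2.5(345) = 2176.5.
Total revenue = P* × Q* = 345 × 2176.5 = 750892.5.

Total revenue = 750892.5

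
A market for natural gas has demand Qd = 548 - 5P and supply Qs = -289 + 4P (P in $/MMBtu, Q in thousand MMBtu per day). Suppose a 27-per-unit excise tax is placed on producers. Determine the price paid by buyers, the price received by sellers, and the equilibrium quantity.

P_b = 105, P_s = 78, Q = 23

Producers keep P_s = P_b - 27 per unit, so supply in terms of the buyer price is Qs = -397 + 4P_b.
Market clearing requires 548 - 5P_b = -397 + 4P_b; hence 945 = 9P_b and P_b = 105.
Then P_s = 105 - 27 = 78 and Q = 548 - 5(105) = 23.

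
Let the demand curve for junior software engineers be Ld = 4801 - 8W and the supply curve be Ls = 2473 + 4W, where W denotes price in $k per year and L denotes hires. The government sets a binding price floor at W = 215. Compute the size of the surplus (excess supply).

Evaluating both curves at the floor price 215 gives Ld = 3081, Ls = 3333.
Surplus = Ls - Ld = 3333 - 3081 = 252.

Surplus = 252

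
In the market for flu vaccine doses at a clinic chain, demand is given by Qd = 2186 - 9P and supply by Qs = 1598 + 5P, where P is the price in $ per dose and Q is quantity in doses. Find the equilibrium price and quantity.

The market clears where 2186 - 9P = 1598 + 5P. Rearranging, 14P = 588, hence P* = 42.
Plugging P* into demand: Q* = 2186 - 9(42) = 1808.

P* = 42, Q* = 1808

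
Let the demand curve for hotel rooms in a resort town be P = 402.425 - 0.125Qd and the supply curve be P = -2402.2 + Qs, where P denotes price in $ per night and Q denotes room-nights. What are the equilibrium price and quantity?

Rewriting in direct form: Qd = 3219.4 - 8P and Qs = 2402.2 + P.
The market clears where 3219.4 - 8P = 2402.2 + P. Rearranging, 9P = 817.2, hence P* = 90.8.
Then Q* = 3219.4 - 8(90.8) = 2493.

P* = 90.8, Q* = 2493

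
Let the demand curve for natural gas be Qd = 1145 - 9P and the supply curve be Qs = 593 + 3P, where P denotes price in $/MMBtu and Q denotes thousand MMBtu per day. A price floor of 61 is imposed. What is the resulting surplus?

At P = 61: Qd = 596 and Qs = 776.
Surplus = Qs - Qd = 776 - 596 = 180.

Surplus = 180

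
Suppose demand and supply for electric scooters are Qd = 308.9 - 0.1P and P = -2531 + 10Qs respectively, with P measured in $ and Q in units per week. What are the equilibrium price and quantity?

P* = 279, Q* = 281

Rewriting in direct form: Qs = 253.1 + 0.1P.
Equating demand and supply, 308.9 - 0.1P = 253.1 + 0.1P gives 0.2P = 55.8, so P* = 279.
Substitute back: Q* = 308.9 - 0.1(279) = 281.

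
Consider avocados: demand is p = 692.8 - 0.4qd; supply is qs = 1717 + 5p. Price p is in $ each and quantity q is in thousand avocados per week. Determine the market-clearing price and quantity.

p* = 2, q* = 1727

In direct form, qd = 1732 - 2.5p.
At equilibrium qd = qs, so 1732 - 2.5p = 1717 + 5p; collecting terms, 15 = 7.5p and p* = 2.
Then q* = 1732 - 2.5(2) = 1727.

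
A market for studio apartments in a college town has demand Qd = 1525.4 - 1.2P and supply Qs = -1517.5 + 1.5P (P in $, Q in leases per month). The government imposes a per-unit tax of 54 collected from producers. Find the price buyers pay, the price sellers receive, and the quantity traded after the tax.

With a tax of 54 on producers, they supply based on the net price P_s = P_b - 54, so Qs = -1598.5 + 1.5P_b.
Market clearing requires 1525.4 - 1.2P_b = -1598.5 + 1.5P_b; hence 3123.9 = 2.7P_b and P_b = 1157.
So P_s = 1103 and the quantity traded is Q = 1525.4 - 1.2(1157) = 137.

P_b = 1157, P_s = 1103, Q = 137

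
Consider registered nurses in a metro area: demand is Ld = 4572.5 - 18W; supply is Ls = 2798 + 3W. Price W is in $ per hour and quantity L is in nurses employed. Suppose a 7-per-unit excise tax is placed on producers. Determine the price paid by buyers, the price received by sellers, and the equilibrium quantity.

With a tax of 7 on producers, they supply based on the net price W_s = W_b - 7, so Ls = 2777 + 3W_b.
Market clearing requires 4572.5 - 18W_b = 2777 + 3W_b; hence 1795.5 = 21W_b and W_b = 85.5.
Then W_s = 85.5 - 7 = 78.5 and L = 4572.5 - 18(85.5) = 3033.5.

W_b = 85.5, W_s = 78.5, L = 3033.5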